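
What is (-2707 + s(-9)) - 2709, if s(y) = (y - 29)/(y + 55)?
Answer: -124587/23 ≈ -5416.8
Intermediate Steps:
s(y) = (-29 + y)/(55 + y)
(-2707 + s(-9)) - 2709 = (-2707 + (-29 - 9)/(55 - 9)) - 2709 = (-2707 - 38/46) - 2709 = (-2707 + (1/46)*(-38)) - 2709 = (-2707 - 19/23) - 2709 = -62280/23 - 2709 = -124587/23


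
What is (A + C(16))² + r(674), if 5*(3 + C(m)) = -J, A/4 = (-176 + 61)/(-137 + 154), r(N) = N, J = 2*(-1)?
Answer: 11225091/7225 ≈ 1553.6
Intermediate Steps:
J = -2
A = -460/17 (A = 4*((-176 + 61)/(-137 + 154)) = 4*(-115/17) = -460/17 ≈ -27.059)
C(m) = -13/5 (C(m) = -3 + (-1*(-2))/5 = -3 + (⅕)*2 = -3 + ⅖ = -13/5)
(A + C(16))² + r(674) = (-460/17 - 13/5)² + 674 = (-2521/85)² + 674 = 6355441/7225 + 674 = 11225091/7225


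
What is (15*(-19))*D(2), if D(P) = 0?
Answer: 0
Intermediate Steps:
(15*(-19))*D(2) = (15*(-19))*0 = -285*0 = 0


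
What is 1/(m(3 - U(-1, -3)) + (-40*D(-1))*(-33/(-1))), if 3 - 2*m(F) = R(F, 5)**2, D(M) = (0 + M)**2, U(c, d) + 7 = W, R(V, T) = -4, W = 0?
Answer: -2/2653 ≈ -0.00075386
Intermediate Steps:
U(c, d) = -7 (U(c, d) = -7 + 0 = -7)
D(M) = M**2
m(F) = -13/2 (m(F) = 3/2 - 1/2*(-4)**2 = 3/2 - 1/2*16 = 3/2 - 8 = -13/2)
1/(m(3 - U(-1, -3)) + (-40*D(-1))*(-33/(-1))) = 1/(-13/2 + (-40*(-1)**2)*(-33/(-1))) = 1/(-13/2 + (-40*1)*(-33*(-1))) = 1/(-13/2 - 40*33) = 1/(-13/2 - 1320) = 1/(-2653/2) = -2/2653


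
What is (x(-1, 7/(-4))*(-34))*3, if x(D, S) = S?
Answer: 357/2 ≈ 178.50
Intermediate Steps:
(x(-1, 7/(-4))*(-34))*3 = ((7/(-4))*(-34))*3 = ((7*(-¼))*(-34))*3 = -7/4*(-34)*3 = (119/2)*3 = 357/2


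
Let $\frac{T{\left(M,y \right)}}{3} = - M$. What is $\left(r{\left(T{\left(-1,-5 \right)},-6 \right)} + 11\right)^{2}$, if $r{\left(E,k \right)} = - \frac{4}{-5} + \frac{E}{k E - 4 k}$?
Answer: $\frac{15129}{100} \approx 151.29$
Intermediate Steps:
$T{\left(M,y \right)} = - 3 M$ ($T{\left(M,y \right)} = 3 \left(- M\right) = - 3 M$)
$r{\left(E,k \right)} = \frac{4}{5} + \frac{E}{- 4 k + E k}$ ($r{\left(E,k \right)} = \left(-4\right) \left(- \frac{1}{5}\right) + \frac{E}{E k - 4 k} = \frac{4}{5} + \frac{E}{- 4 k + E k}$)
$\left(r{\left(T{\left(-1,-5 \right)},-6 \right)} + 11\right)^{2} = \left(\frac{\left(-16\right) \left(-6\right) + 5 \left(\left(-3\right) \left(-1\right)\right) + 4 \left(\left(-3\right) \left(-1\right)\right) \left(-6\right)}{5 \left(-6\right) \left(-4 - -3\right)} + 11\right)^{2} = \left(\frac{1}{5} \left(- \frac{1}{6}\right) \frac{1}{-4 + 3} \left(96 + 5 \cdot 3 + 4 \cdot 3 \left(-6\right)\right) + 11\right)^{2} = \left(\frac{1}{5} \left(- \frac{1}{6}\right) \frac{1}{-1} \left(96 + 15 - 72\right) + 11\right)^{2} = \left(\frac{1}{5} \left(- \frac{1}{6}\right) \left(-1\right) 39 + 11\right)^{2} = \left(\frac{13}{10} + 11\right)^{2} = \left(\frac{123}{10}\right)^{2} = \frac{15129}{100}$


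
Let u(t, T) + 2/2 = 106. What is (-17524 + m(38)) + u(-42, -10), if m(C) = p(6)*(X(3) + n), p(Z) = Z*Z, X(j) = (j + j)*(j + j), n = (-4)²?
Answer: -15547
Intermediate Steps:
n = 16
X(j) = 4*j² (X(j) = (2*j)*(2*j) = 4*j²)
p(Z) = Z²
u(t, T) = 105 (u(t, T) = -1 + 106 = 105)
m(C) = 1872 (m(C) = 6²*(4*3² + 16) = 36*(4*9 + 16) = 36*(36 + 16) = 36*52 = 1872)
(-17524 + m(38)) + u(-42, -10) = (-17524 + 1872) + 105 = -15652 + 105 = -15547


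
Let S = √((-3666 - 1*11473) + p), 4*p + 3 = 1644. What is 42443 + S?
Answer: 42443 + I*√58915/2 ≈ 42443.0 + 121.36*I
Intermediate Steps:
p = 1641/4 (p = -¾ + (¼)*1644 = -¾ + 411 = 1641/4 ≈ 410.25)
S = I*√58915/2 (S = √((-3666 - 1*11473) + 1641/4) = √((-3666 - 11473) + 1641/4) = √(-15139 + 1641/4) = √(-58915/4) = I*√58915/2 ≈ 121.36*I)
42443 + S = 42443 + I*√58915/2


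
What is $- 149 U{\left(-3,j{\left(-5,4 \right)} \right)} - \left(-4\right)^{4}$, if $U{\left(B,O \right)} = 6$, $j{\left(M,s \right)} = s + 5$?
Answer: $-1150$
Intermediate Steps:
$j{\left(M,s \right)} = 5 + s$
$- 149 U{\left(-3,j{\left(-5,4 \right)} \right)} - \left(-4\right)^{4} = \left(-149\right) 6 - \left(-4\right)^{4} = -894 - 256 = -1150$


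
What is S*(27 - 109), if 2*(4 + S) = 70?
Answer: -2542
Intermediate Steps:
S = 31 (S = -4 + (½)*70 = -4 + 35 = 31)
S*(27 - 109) = 31*(27 - 109) = 31*(-82) = -2542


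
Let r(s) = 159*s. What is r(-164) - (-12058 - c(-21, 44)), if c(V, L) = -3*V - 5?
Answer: -13960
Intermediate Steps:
c(V, L) = -5 - 3*V
r(-164) - (-12058 - c(-21, 44)) = 159*(-164) - (-12058 - (-5 - 3*(-21))) = -26076 - (-12058 - (-5 + 63)) = -26076 - (-12058 - 1*58) = -26076 - (-12058 - 58) = -26076 - 1*(-12116) = -26076 + 12116 = -13960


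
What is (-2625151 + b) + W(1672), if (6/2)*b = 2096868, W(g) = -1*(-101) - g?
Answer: -1927766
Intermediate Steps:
W(g) = 101 - g
b = 698956 (b = (⅓)*2096868 = 698956)
(-2625151 + b) + W(1672) = (-2625151 + 698956) + (101 - 1*1672) = -1926195 + (101 - 1672) = -1926195 - 1571 = -1927766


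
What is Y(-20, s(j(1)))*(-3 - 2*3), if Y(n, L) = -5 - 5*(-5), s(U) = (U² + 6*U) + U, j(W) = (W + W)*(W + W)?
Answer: -180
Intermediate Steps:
j(W) = 4*W² (j(W) = (2*W)*(2*W) = 4*W²)
s(U) = U² + 7*U
Y(n, L) = 20 (Y(n, L) = -5 + 25 = 20)
Y(-20, s(j(1)))*(-3 - 2*3) = 20*(-3 - 2*3) = 20*(-3 - 6) = 20*(-9) = -180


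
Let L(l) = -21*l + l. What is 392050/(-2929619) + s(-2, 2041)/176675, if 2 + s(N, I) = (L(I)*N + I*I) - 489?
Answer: 2474465684804/103518087365 ≈ 23.904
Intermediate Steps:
L(l) = -20*l
s(N, I) = -491 + I**2 - 20*I*N (s(N, I) = -2 + (((-20*I)*N + I*I) - 489) = -2 + ((-20*I*N + I**2) - 489) = -2 + ((I**2 - 20*I*N) - 489) = -2 + (-489 + I**2 - 20*I*N) = -491 + I**2 - 20*I*N)
392050/(-2929619) + s(-2, 2041)/176675 = 392050/(-2929619) + (-491 + 2041**2 - 20*2041*(-2))/176675 = 392050*(-1/2929619) + (-491 + 4165681 + 81640)*(1/176675) = -392050/2929619 + 4246830*(1/176675) = -392050/2929619 + 849366/35335 = 2474465684804/103518087365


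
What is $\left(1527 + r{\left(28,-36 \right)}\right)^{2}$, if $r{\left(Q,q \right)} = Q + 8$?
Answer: $2442969$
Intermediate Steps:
$r{\left(Q,q \right)} = 8 + Q$
$\left(1527 + r{\left(28,-36 \right)}\right)^{2} = \left(1527 + \left(8 + 28\right)\right)^{2} = \left(1527 + 36\right)^{2} = 1563^{2} = 2442969$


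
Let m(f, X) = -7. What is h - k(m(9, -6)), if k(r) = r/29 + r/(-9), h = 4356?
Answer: 1136776/261 ≈ 4355.5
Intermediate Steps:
k(r) = -20*r/261 (k(r) = r*(1/29) + r*(-⅑) = r/29 - r/9 = -20*r/261)
h - k(m(9, -6)) = 4356 - (-20)*(-7)/261 = 4356 - 1*140/261 = 4356 - 140/261 = 1136776/261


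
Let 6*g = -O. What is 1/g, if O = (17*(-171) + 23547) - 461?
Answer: -6/20179 ≈ -0.00029734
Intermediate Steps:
O = 20179 (O = (-2907 + 23547) - 461 = 20640 - 461 = 20179)
g = -20179/6 (g = (-1*20179)/6 = (⅙)*(-20179) = -20179/6 ≈ -3363.2)
1/g = 1/(-20179/6) = -6/20179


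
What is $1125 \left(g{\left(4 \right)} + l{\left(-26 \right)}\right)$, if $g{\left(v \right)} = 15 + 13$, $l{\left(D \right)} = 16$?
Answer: $49500$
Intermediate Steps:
$g{\left(v \right)} = 28$
$1125 \left(g{\left(4 \right)} + l{\left(-26 \right)}\right) = 1125 \left(28 + 16\right) = 1125 \cdot 44 = 49500$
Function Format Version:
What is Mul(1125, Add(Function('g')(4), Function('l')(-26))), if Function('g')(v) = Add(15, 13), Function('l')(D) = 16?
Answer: 49500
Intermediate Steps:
Function('g')(v) = 28
Mul(1125, Add(Function('g')(4), Function('l')(-26))) = Mul(1125, Add(28, 16)) = Mul(1125, 44) = 49500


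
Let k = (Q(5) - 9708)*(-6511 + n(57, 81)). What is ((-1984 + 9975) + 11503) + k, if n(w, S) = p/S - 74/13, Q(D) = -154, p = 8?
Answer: 67693304908/1053 ≈ 6.4286e+7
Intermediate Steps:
n(w, S) = -74/13 + 8/S (n(w, S) = 8/S - 74/13 = -74/13 + 8/S)
k = 67672777726/1053 (k = (-154 - 9708)*(-6511 + (-74/13 + 8/81)) = -9862*(-6511 + (-74/13 + 8*(1/81))) = -9862*(-6511 + (-74/13 + 8/81)) = -9862*(-6511 - 5890/1053) = -9862*(-6861973/1053) = 67672777726/1053 ≈ 6.4267e+7)
((-1984 + 9975) + 11503) + k = ((-1984 + 9975) + 11503) + 67672777726/1053 = (7991 + 11503) + 67672777726/1053 = 19494 + 67672777726/1053 = 67693304908/1053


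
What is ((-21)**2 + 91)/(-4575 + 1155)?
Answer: -7/45 ≈ -0.15556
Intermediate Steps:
((-21)**2 + 91)/(-4575 + 1155) = (441 + 91)/(-3420) = 532*(-1/3420) = -7/45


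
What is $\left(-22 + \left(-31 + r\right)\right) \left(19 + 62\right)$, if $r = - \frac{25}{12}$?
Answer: $- \frac{17847}{4} \approx -4461.8$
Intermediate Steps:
$r = - \frac{25}{12}$ ($r = \left(-25\right) \frac{1}{12} = - \frac{25}{12} \approx -2.0833$)
$\left(-22 + \left(-31 + r\right)\right) \left(19 + 62\right) = \left(-22 - \frac{397}{12}\right) \left(19 + 62\right) = \left(-22 - \frac{397}{12}\right) 81 = \left(- \frac{661}{12}\right) 81 = - \frac{17847}{4}$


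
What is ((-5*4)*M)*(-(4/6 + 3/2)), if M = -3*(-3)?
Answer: 390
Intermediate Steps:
M = 9
((-5*4)*M)*(-(4/6 + 3/2)) = (-5*4*9)*(-(4/6 + 3/2)) = (-20*9)*(-(4*(⅙) + 3*(½))) = -(-180)*(⅔ + 3/2) = -(-180)*13/6 = -180*(-13/6) = 390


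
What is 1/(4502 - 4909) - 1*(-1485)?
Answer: 604394/407 ≈ 1485.0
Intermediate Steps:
1/(4502 - 4909) - 1*(-1485) = 1/(-407) + 1485 = -1/407 + 1485 = 604394/407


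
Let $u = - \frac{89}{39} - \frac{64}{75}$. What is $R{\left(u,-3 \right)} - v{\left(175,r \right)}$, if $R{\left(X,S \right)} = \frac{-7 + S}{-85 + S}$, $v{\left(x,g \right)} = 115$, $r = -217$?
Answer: $- \frac{5055}{44} \approx -114.89$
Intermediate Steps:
$u = - \frac{1019}{325}$ ($u = \left(-89\right) \frac{1}{39} - \frac{64}{75} = - \frac{89}{39} - \frac{64}{75} = - \frac{1019}{325} \approx -3.1354$)
$R{\left(X,S \right)} = \frac{-7 + S}{-85 + S}$
$R{\left(u,-3 \right)} - v{\left(175,r \right)} = \frac{-7 - 3}{-85 - 3} - 115 = \frac{1}{-88} \left(-10\right) - 115 = \left(- \frac{1}{88}\right) \left(-10\right) - 115 = \frac{5}{44} - 115 = - \frac{5055}{44}$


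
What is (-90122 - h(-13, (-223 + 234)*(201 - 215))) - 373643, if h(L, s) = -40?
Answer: -463725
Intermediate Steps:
(-90122 - h(-13, (-223 + 234)*(201 - 215))) - 373643 = (-90122 - 1*(-40)) - 373643 = (-90122 + 40) - 373643 = -90082 - 373643 = -463725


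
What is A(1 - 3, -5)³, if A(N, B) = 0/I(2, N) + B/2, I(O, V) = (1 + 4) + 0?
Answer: -125/8 ≈ -15.625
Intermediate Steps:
I(O, V) = 5 (I(O, V) = 5 + 0 = 5)
A(N, B) = B/2 (A(N, B) = 0/5 + B/2 = 0*(⅕) + B*(½) = 0 + B/2 = B/2)
A(1 - 3, -5)³ = ((½)*(-5))³ = (-5/2)³ = -125/8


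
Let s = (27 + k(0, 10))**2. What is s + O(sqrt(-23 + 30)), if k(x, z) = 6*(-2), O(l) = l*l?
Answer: 232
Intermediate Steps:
O(l) = l**2
k(x, z) = -12
s = 225 (s = (27 - 12)**2 = 15**2 = 225)
s + O(sqrt(-23 + 30)) = 225 + (sqrt(-23 + 30))**2 = 225 + (sqrt(7))**2 = 225 + 7 = 232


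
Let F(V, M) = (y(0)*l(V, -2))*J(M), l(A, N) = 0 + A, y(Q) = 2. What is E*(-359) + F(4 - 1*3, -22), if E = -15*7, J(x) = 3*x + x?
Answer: 37519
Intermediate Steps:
l(A, N) = A
J(x) = 4*x
E = -105
F(V, M) = 8*M*V (F(V, M) = (2*V)*(4*M) = 8*M*V)
E*(-359) + F(4 - 1*3, -22) = -105*(-359) + 8*(-22)*(4 - 1*3) = 37695 + 8*(-22)*(4 - 3) = 37695 + 8*(-22)*1 = 37695 - 176 = 37519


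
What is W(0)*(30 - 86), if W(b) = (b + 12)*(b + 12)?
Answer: -8064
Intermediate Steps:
W(b) = (12 + b)² (W(b) = (12 + b)*(12 + b) = (12 + b)²)
W(0)*(30 - 86) = (12 + 0)²*(30 - 86) = 12²*(-56) = 144*(-56) = -8064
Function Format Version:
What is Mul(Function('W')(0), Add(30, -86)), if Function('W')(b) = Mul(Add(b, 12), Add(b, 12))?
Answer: -8064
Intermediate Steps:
Function('W')(b) = Pow(Add(12, b), 2) (Function('W')(b) = Mul(Add(12, b), Add(12, b)) = Pow(Add(12, b), 2))
Mul(Function('W')(0), Add(30, -86)) = Mul(Pow(Add(12, 0), 2), Add(30, -86)) = Mul(Pow(12, 2), -56) = Mul(144, -56) = -8064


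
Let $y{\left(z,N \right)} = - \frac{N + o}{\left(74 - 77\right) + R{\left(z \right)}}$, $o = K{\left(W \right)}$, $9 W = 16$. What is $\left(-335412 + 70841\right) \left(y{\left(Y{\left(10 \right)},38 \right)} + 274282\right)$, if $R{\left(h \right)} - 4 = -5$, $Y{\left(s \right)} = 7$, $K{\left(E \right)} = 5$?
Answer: $- \frac{290279628641}{4} \approx -7.257 \cdot 10^{10}$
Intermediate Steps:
$W = \frac{16}{9}$ ($W = \frac{1}{9} \cdot 16 = \frac{16}{9} \approx 1.7778$)
$R{\left(h \right)} = -1$ ($R{\left(h \right)} = 4 - 5 = -1$)
$o = 5$
$y{\left(z,N \right)} = \frac{5}{4} + \frac{N}{4}$ ($y{\left(z,N \right)} = - \frac{N + 5}{\left(74 - 77\right) - 1} = - \frac{5 + N}{\left(74 - 77\right) - 1} = - \frac{5 + N}{-3 - 1} = - \frac{5 + N}{-4} = - \frac{\left(5 + N\right) \left(-1\right)}{4} = - (- \frac{5}{4} - \frac{N}{4}) = \frac{5}{4} + \frac{N}{4}$)
$\left(-335412 + 70841\right) \left(y{\left(Y{\left(10 \right)},38 \right)} + 274282\right) = \left(-335412 + 70841\right) \left(\left(\frac{5}{4} + \frac{1}{4} \cdot 38\right) + 274282\right) = - 264571 \left(\left(\frac{5}{4} + \frac{19}{2}\right) + 274282\right) = - 264571 \left(\frac{43}{4} + 274282\right) = \left(-264571\right) \frac{1097171}{4} = - \frac{290279628641}{4}$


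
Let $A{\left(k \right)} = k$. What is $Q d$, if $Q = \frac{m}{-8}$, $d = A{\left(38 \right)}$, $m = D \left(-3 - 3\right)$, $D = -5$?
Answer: $- \frac{285}{2} \approx -142.5$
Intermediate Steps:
$m = 30$ ($m = - 5 \left(-3 - 3\right) = \left(-5\right) \left(-6\right) = 30$)
$d = 38$
$Q = - \frac{15}{4}$ ($Q = \frac{30}{-8} = 30 \left(- \frac{1}{8}\right) = - \frac{15}{4} \approx -3.75$)
$Q d = \left(- \frac{15}{4}\right) 38 = - \frac{285}{2}$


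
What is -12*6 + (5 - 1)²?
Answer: -56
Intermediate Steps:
-12*6 + (5 - 1)² = -72 + 4² = -72 + 16 = -56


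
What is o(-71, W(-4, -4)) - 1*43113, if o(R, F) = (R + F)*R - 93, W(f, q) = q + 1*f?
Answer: -37597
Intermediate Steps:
W(f, q) = f + q (W(f, q) = q + f = f + q)
o(R, F) = -93 + R*(F + R) (o(R, F) = (F + R)*R - 93 = R*(F + R) - 93 = -93 + R*(F + R))
o(-71, W(-4, -4)) - 1*43113 = (-93 + (-71)² + (-4 - 4)*(-71)) - 1*43113 = (-93 + 5041 - 8*(-71)) - 43113 = (-93 + 5041 + 568) - 43113 = 5516 - 43113 = -37597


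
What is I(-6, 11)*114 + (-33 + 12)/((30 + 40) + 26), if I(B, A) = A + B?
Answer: 18233/32 ≈ 569.78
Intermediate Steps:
I(-6, 11)*114 + (-33 + 12)/((30 + 40) + 26) = (11 - 6)*114 + (-33 + 12)/((30 + 40) + 26) = 5*114 - 21/(70 + 26) = 570 - 21/96 = 570 - 21*1/96 = 570 - 7/32 = 18233/32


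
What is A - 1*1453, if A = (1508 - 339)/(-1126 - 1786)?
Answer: -604615/416 ≈ -1453.4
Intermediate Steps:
A = -167/416 (A = 1169/(-2912) = 1169*(-1/2912) = -167/416 ≈ -0.40144)
A - 1*1453 = -167/416 - 1*1453 = -167/416 - 1453 = -604615/416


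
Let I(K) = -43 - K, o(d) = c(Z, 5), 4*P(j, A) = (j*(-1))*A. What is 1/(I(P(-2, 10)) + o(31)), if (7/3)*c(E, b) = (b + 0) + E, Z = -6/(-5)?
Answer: -35/1587 ≈ -0.022054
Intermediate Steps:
P(j, A) = -A*j/4 (P(j, A) = ((j*(-1))*A)/4 = ((-j)*A)/4 = (-A*j)/4 = -A*j/4)
Z = 6/5 (Z = -6*(-⅕) = 6/5 ≈ 1.2000)
c(E, b) = 3*E/7 + 3*b/7 (c(E, b) = 3*((b + 0) + E)/7 = 3*(b + E)/7 = 3*(E + b)/7 = 3*E/7 + 3*b/7)
o(d) = 93/35 (o(d) = (3/7)*(6/5) + (3/7)*5 = 18/35 + 15/7 = 93/35)
1/(I(P(-2, 10)) + o(31)) = 1/((-43 - (-1)*10*(-2)/4) + 93/35) = 1/((-43 - 1*5) + 93/35) = 1/((-43 - 5) + 93/35) = 1/(-48 + 93/35) = 1/(-1587/35) = -35/1587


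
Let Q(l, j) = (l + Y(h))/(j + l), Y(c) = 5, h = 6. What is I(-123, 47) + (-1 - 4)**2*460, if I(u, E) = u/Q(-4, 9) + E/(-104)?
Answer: 1131993/104 ≈ 10885.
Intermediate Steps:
Q(l, j) = (5 + l)/(j + l) (Q(l, j) = (l + 5)/(j + l) = (5 + l)/(j + l))
I(u, E) = 5*u - E/104 (I(u, E) = u/(((5 - 4)/(9 - 4))) + E/(-104) = u/((1/5)) + E*(-1/104) = u/(((1/5)*1)) - E/104 = u/(1/5) - E/104 = u*5 - E/104 = 5*u - E/104)
I(-123, 47) + (-1 - 4)**2*460 = (5*(-123) - 1/104*47) + (-1 - 4)**2*460 = (-615 - 47/104) + (-5)**2*460 = -64007/104 + 25*460 = -64007/104 + 11500 = 1131993/104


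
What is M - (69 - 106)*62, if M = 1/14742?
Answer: 33818149/14742 ≈ 2294.0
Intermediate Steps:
M = 1/14742 ≈ 6.7833e-5
M - (69 - 106)*62 = 1/14742 - (69 - 106)*62 = 1/14742 - (-37)*62 = 1/14742 - 1*(-2294) = 1/14742 + 2294 = 33818149/14742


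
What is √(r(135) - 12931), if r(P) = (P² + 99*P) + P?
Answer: √18794 ≈ 137.09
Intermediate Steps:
r(P) = P² + 100*P
√(r(135) - 12931) = √(135*(100 + 135) - 12931) = √(135*235 - 12931) = √(31725 - 12931) = √18794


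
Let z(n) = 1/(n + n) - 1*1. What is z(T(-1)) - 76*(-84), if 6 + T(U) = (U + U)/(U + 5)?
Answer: 82978/13 ≈ 6382.9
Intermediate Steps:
T(U) = -6 + 2*U/(5 + U) (T(U) = -6 + (U + U)/(U + 5) = -6 + (2*U)/(5 + U) = -6 + 2*U/(5 + U))
z(n) = -1 + 1/(2*n) (z(n) = 1/(2*n) - 1 = -1 + 1/(2*n))
z(T(-1)) - 76*(-84) = (½ - 2*(-15 - 2*(-1))/(5 - 1))/((2*(-15 - 2*(-1))/(5 - 1))) - 76*(-84) = (½ - 2*(-15 + 2)/4)/((2*(-15 + 2)/4)) + 6384 = (½ - 2*(-13)/4)/((2*(¼)*(-13))) + 6384 = (½ - 1*(-13/2))/(-13/2) + 6384 = -2*(½ + 13/2)/13 + 6384 = -2/13*7 + 6384 = -14/13 + 6384 = 82978/13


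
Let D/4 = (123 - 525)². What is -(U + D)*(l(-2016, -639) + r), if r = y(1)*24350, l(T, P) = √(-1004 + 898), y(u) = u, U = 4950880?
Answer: -136294157600 - 5597296*I*√106 ≈ -1.3629e+11 - 5.7628e+7*I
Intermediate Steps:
l(T, P) = I*√106 (l(T, P) = √(-106) = I*√106)
r = 24350 (r = 1*24350 = 24350)
D = 646416 (D = 4*(123 - 525)² = 4*(-402)² = 4*161604 = 646416)
-(U + D)*(l(-2016, -639) + r) = -(4950880 + 646416)*(I*√106 + 24350) = -5597296*(24350 + I*√106) = -(136294157600 + 5597296*I*√106) = -136294157600 - 5597296*I*√106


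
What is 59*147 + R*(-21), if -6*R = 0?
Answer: 8673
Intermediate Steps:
R = 0 (R = -1/6*0 = 0)
59*147 + R*(-21) = 59*147 + 0*(-21) = 8673 + 0 = 8673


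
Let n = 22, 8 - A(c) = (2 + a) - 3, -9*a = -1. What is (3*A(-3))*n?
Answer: 1760/3 ≈ 586.67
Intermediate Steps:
a = ⅑ (a = -⅑*(-1) = ⅑ ≈ 0.11111)
A(c) = 80/9 (A(c) = 8 - ((2 + ⅑) - 3) = 8 - (19/9 - 3) = 8 - 1*(-8/9) = 8 + 8/9 = 80/9)
(3*A(-3))*n = (3*(80/9))*22 = (80/3)*22 = 1760/3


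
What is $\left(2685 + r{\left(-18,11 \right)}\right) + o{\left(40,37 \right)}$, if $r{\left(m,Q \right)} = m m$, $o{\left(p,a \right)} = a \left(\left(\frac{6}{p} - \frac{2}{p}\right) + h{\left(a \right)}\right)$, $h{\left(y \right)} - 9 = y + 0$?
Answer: $\frac{47147}{10} \approx 4714.7$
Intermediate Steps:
$h{\left(y \right)} = 9 + y$ ($h{\left(y \right)} = 9 + \left(y + 0\right) = 9 + y$)
$o{\left(p,a \right)} = a \left(9 + a + \frac{4}{p}\right)$ ($o{\left(p,a \right)} = a \left(\left(\frac{6}{p} - \frac{2}{p}\right) + \left(9 + a\right)\right) = a \left(\frac{4}{p} + \left(9 + a\right)\right) = a \left(9 + a + \frac{4}{p}\right)$)
$r{\left(m,Q \right)} = m^{2}$
$\left(2685 + r{\left(-18,11 \right)}\right) + o{\left(40,37 \right)} = \left(2685 + \left(-18\right)^{2}\right) + \frac{37 \left(4 + 40 \left(9 + 37\right)\right)}{40} = \left(2685 + 324\right) + 37 \cdot \frac{1}{40} \left(4 + 40 \cdot 46\right) = 3009 + 37 \cdot \frac{1}{40} \left(4 + 1840\right) = 3009 + 37 \cdot \frac{1}{40} \cdot 1844 = 3009 + \frac{17057}{10} = \frac{47147}{10}$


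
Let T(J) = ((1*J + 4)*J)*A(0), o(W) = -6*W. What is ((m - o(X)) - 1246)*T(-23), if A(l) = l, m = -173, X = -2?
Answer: 0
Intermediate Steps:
T(J) = 0 (T(J) = ((1*J + 4)*J)*0 = ((J + 4)*J)*0 = ((4 + J)*J)*0 = (J*(4 + J))*0 = 0)
((m - o(X)) - 1246)*T(-23) = ((-173 - (-6)*(-2)) - 1246)*0 = ((-173 - 1*12) - 1246)*0 = ((-173 - 12) - 1246)*0 = (-185 - 1246)*0 = -1431*0 = 0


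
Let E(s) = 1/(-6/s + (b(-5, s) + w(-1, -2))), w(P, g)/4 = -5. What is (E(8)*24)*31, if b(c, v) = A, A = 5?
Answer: -992/21 ≈ -47.238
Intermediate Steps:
w(P, g) = -20 (w(P, g) = 4*(-5) = -20)
b(c, v) = 5
E(s) = 1/(-15 - 6/s) (E(s) = 1/(-6/s + (5 - 20)) = 1/(-6/s - 15) = 1/(-15 - 6/s))
(E(8)*24)*31 = (((⅓)*8/(-2 - 5*8))*24)*31 = (((⅓)*8/(-2 - 40))*24)*31 = (((⅓)*8/(-42))*24)*31 = (((⅓)*8*(-1/42))*24)*31 = -4/63*24*31 = -32/21*31 = -992/21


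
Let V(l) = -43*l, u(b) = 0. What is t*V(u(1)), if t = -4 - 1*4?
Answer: 0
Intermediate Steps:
t = -8 (t = -4 - 4 = -8)
t*V(u(1)) = -(-344)*0 = -8*0 = 0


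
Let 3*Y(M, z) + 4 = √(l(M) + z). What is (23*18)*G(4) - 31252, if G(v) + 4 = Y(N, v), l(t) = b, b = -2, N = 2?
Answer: -33460 + 138*√2 ≈ -33265.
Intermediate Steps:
l(t) = -2
Y(M, z) = -4/3 + √(-2 + z)/3
G(v) = -16/3 + √(-2 + v)/3 (G(v) = -4 + (-4/3 + √(-2 + v)/3) = -16/3 + √(-2 + v)/3)
(23*18)*G(4) - 31252 = (23*18)*(-16/3 + √(-2 + 4)/3) - 31252 = 414*(-16/3 + √2/3) - 31252 = (-2208 + 138*√2) - 31252 = -33460 + 138*√2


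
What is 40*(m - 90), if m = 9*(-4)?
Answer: -5040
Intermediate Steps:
m = -36
40*(m - 90) = 40*(-36 - 90) = 40*(-126) = -5040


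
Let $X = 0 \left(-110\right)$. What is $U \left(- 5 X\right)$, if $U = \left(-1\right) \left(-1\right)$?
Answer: $0$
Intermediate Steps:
$X = 0$
$U = 1$
$U \left(- 5 X\right) = 1 \left(\left(-5\right) 0\right) = 1 \cdot 0 = 0$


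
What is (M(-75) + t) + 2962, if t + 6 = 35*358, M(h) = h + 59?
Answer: 15470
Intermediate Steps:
M(h) = 59 + h
t = 12524 (t = -6 + 35*358 = -6 + 12530 = 12524)
(M(-75) + t) + 2962 = ((59 - 75) + 12524) + 2962 = (-16 + 12524) + 2962 = 12508 + 2962 = 15470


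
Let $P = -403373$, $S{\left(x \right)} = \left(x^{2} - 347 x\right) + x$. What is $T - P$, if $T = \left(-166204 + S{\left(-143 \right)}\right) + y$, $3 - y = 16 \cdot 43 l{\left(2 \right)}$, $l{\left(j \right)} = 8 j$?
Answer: $296091$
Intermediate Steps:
$S{\left(x \right)} = x^{2} - 346 x$
$y = -11005$ ($y = 3 - 16 \cdot 43 \cdot 8 \cdot 2 = 3 - 688 \cdot 16 = 3 - 11008 = -11005$)
$T = -107282$ ($T = \left(-166204 - 143 \left(-346 - 143\right)\right) - 11005 = \left(-166204 - -69927\right) - 11005 = \left(-166204 + 69927\right) - 11005 = -96277 - 11005 = -107282$)
$T - P = -107282 - -403373 = -107282 + 403373 = 296091$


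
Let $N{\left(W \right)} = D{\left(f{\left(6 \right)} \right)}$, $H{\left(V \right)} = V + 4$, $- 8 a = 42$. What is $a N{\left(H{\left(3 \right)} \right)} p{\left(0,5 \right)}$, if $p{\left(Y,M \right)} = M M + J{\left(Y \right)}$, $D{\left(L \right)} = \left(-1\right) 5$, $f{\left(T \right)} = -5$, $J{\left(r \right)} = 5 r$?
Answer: $\frac{2625}{4} \approx 656.25$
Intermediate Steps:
$a = - \frac{21}{4}$ ($a = \left(- \frac{1}{8}\right) 42 = - \frac{21}{4} \approx -5.25$)
$H{\left(V \right)} = 4 + V$
$D{\left(L \right)} = -5$
$p{\left(Y,M \right)} = M^{2} + 5 Y$ ($p{\left(Y,M \right)} = M M + 5 Y = M^{2} + 5 Y$)
$N{\left(W \right)} = -5$
$a N{\left(H{\left(3 \right)} \right)} p{\left(0,5 \right)} = \left(- \frac{21}{4}\right) \left(-5\right) \left(5^{2} + 5 \cdot 0\right) = \frac{105 \left(25 + 0\right)}{4} = \frac{105}{4} \cdot 25 = \frac{2625}{4}$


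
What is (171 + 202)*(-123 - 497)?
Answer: -231260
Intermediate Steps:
(171 + 202)*(-123 - 497) = 373*(-620) = -231260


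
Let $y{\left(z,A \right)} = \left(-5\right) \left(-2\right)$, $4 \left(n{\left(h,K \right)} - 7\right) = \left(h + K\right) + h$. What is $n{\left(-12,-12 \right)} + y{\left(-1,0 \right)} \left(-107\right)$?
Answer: $-1072$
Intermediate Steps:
$n{\left(h,K \right)} = 7 + \frac{h}{2} + \frac{K}{4}$ ($n{\left(h,K \right)} = 7 + \frac{\left(h + K\right) + h}{4} = 7 + \frac{\left(K + h\right) + h}{4} = 7 + \frac{K + 2 h}{4} = 7 + \left(\frac{h}{2} + \frac{K}{4}\right) = 7 + \frac{h}{2} + \frac{K}{4}$)
$y{\left(z,A \right)} = 10$
$n{\left(-12,-12 \right)} + y{\left(-1,0 \right)} \left(-107\right) = \left(7 + \frac{1}{2} \left(-12\right) + \frac{1}{4} \left(-12\right)\right) + 10 \left(-107\right) = \left(7 - 6 - 3\right) - 1070 = -2 - 1070 = -1072$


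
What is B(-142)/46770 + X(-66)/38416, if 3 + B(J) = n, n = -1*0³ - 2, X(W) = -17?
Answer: -98717/179671632 ≈ -0.00054943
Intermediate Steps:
n = -2 (n = -1*0 - 2 = 0 - 2 = -2)
B(J) = -5 (B(J) = -3 - 2 = -5)
B(-142)/46770 + X(-66)/38416 = -5/46770 - 17/38416 = -5*1/46770 - 17*1/38416 = -1/9354 - 17/38416 = -98717/179671632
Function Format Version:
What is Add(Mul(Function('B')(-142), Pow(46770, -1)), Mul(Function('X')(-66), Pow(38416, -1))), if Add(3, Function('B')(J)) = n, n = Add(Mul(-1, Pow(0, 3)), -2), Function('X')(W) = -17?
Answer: Rational(-98717, 179671632) ≈ -0.00054943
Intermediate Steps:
n = -2 (n = Add(Mul(-1, 0), -2) = Add(0, -2) = -2)
Function('B')(J) = -5 (Function('B')(J) = Add(-3, -2) = -5)
Add(Mul(Function('B')(-142), Pow(46770, -1)), Mul(Function('X')(-66), Pow(38416, -1))) = Add(Mul(-5, Pow(46770, -1)), Mul(-17, Pow(38416, -1))) = Add(Mul(-5, Rational(1, 46770)), Mul(-17, Rational(1, 38416))) = Add(Rational(-1, 9354), Rational(-17, 38416)) = Rational(-98717, 179671632)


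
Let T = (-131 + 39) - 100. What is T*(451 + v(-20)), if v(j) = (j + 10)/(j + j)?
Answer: -86640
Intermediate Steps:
v(j) = (10 + j)/(2*j) (v(j) = (10 + j)/((2*j)) = (10 + j)*(1/(2*j)) = (10 + j)/(2*j))
T = -192 (T = -92 - 100 = -192)
T*(451 + v(-20)) = -192*(451 + (1/2)*(10 - 20)/(-20)) = -192*(451 + (1/2)*(-1/20)*(-10)) = -192*(451 + 1/4) = -192*1805/4 = -86640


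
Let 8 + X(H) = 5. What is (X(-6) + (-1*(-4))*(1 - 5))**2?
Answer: 361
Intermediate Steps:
X(H) = -3 (X(H) = -8 + 5 = -3)
(X(-6) + (-1*(-4))*(1 - 5))**2 = (-3 + (-1*(-4))*(1 - 5))**2 = (-3 + 4*(-4))**2 = (-3 - 16)**2 = (-19)**2 = 361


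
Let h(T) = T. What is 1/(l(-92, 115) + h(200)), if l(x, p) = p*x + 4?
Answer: -1/10376 ≈ -9.6376e-5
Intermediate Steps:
l(x, p) = 4 + p*x
1/(l(-92, 115) + h(200)) = 1/((4 + 115*(-92)) + 200) = 1/((4 - 10580) + 200) = 1/(-10576 + 200) = 1/(-10376) = -1/10376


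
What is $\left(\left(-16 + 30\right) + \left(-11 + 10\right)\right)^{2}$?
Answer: $169$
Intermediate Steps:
$\left(\left(-16 + 30\right) + \left(-11 + 10\right)\right)^{2} = \left(14 - 1\right)^{2} = 13^{2} = 169$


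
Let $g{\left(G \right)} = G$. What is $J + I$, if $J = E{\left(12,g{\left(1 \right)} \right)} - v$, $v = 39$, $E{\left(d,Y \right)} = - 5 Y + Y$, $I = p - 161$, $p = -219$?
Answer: $-423$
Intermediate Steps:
$I = -380$ ($I = -219 - 161 = -380$)
$E{\left(d,Y \right)} = - 4 Y$
$J = -43$ ($J = \left(-4\right) 1 - 39 = -4 - 39 = -43$)
$J + I = -43 - 380 = -423$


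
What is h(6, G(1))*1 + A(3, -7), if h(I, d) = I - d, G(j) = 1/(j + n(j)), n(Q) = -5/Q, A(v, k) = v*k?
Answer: -59/4 ≈ -14.750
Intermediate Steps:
A(v, k) = k*v
G(j) = 1/(j - 5/j)
h(6, G(1))*1 + A(3, -7) = (6 - 1/(-5 + 1²))*1 - 7*3 = (6 - 1/(-5 + 1))*1 - 21 = (6 - 1/(-4))*1 - 21 = (6 - (-1)/4)*1 - 21 = (6 - 1*(-¼))*1 - 21 = (6 + ¼)*1 - 21 = (25/4)*1 - 21 = 25/4 - 21 = -59/4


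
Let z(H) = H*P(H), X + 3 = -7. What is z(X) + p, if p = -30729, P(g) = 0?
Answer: -30729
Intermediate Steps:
X = -10 (X = -3 - 7 = -10)
z(H) = 0 (z(H) = H*0 = 0)
z(X) + p = 0 - 30729 = -30729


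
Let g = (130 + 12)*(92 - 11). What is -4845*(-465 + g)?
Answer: -53474265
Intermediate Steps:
g = 11502 (g = 142*81 = 11502)
-4845*(-465 + g) = -4845*(-465 + 11502) = -4845*11037 = -53474265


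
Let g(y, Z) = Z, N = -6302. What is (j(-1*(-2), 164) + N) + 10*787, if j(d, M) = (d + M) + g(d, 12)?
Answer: 1746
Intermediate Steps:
j(d, M) = 12 + M + d (j(d, M) = (d + M) + 12 = (M + d) + 12 = 12 + M + d)
(j(-1*(-2), 164) + N) + 10*787 = ((12 + 164 - 1*(-2)) - 6302) + 10*787 = ((12 + 164 + 2) - 6302) + 7870 = (178 - 6302) + 7870 = -6124 + 7870 = 1746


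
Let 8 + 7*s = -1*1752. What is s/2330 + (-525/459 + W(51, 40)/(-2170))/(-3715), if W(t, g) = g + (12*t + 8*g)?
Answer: -15444249311/143693097975 ≈ -0.10748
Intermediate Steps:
s = -1760/7 (s = -8/7 + (-1*1752)/7 = -8/7 + (⅐)*(-1752) = -8/7 - 1752/7 = -1760/7 ≈ -251.43)
W(t, g) = 9*g + 12*t (W(t, g) = g + (8*g + 12*t) = 9*g + 12*t)
s/2330 + (-525/459 + W(51, 40)/(-2170))/(-3715) = -1760/7/2330 + (-525/459 + (9*40 + 12*51)/(-2170))/(-3715) = -1760/7*1/2330 + (-525*1/459 + (360 + 612)*(-1/2170))*(-1/3715) = -176/1631 + (-175/153 + 972*(-1/2170))*(-1/3715) = -176/1631 + (-175/153 - 486/1085)*(-1/3715) = -176/1631 - 264233/166005*(-1/3715) = -176/1631 + 264233/616708575 = -15444249311/143693097975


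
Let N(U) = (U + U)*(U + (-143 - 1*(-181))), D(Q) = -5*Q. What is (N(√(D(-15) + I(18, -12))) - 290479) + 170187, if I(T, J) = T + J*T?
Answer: -120538 + 76*I*√123 ≈ -1.2054e+5 + 842.88*I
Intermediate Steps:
N(U) = 2*U*(38 + U) (N(U) = (2*U)*(U + (-143 + 181)) = (2*U)*(U + 38) = (2*U)*(38 + U) = 2*U*(38 + U))
(N(√(D(-15) + I(18, -12))) - 290479) + 170187 = (2*√(-5*(-15) + 18*(1 - 12))*(38 + √(-5*(-15) + 18*(1 - 12))) - 290479) + 170187 = (2*√(75 + 18*(-11))*(38 + √(75 + 18*(-11))) - 290479) + 170187 = (2*√(75 - 198)*(38 + √(75 - 198)) - 290479) + 170187 = (2*√(-123)*(38 + √(-123)) - 290479) + 170187 = (2*(I*√123)*(38 + I*√123) - 290479) + 170187 = (2*I*√123*(38 + I*√123) - 290479) + 170187 = (-290479 + 2*I*√123*(38 + I*√123)) + 170187 = -120292 + 2*I*√123*(38 + I*√123)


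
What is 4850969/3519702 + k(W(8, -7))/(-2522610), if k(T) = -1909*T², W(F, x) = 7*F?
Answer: 1850457520841/493268636790 ≈ 3.7514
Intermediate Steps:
4850969/3519702 + k(W(8, -7))/(-2522610) = 4850969/3519702 - 1909*(7*8)²/(-2522610) = 4850969*(1/3519702) - 1909*56²*(-1/2522610) = 4850969/3519702 - 1909*3136*(-1/2522610) = 4850969/3519702 - 5986624*(-1/2522610) = 4850969/3519702 + 2993312/1261305 = 1850457520841/493268636790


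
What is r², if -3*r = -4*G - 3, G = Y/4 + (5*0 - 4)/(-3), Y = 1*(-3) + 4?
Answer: 784/81 ≈ 9.6790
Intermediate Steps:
Y = 1 (Y = -3 + 4 = 1)
G = 19/12 (G = 1/4 + (5*0 - 4)/(-3) = 1*(¼) + (0 - 4)*(-⅓) = ¼ - 4*(-⅓) = ¼ + 4/3 = 19/12 ≈ 1.5833)
r = 28/9 (r = -(-4*19/12 - 3)/3 = -(-19/3 - 3)/3 = -⅓*(-28/3) = 28/9 ≈ 3.1111)
r² = (28/9)² = 784/81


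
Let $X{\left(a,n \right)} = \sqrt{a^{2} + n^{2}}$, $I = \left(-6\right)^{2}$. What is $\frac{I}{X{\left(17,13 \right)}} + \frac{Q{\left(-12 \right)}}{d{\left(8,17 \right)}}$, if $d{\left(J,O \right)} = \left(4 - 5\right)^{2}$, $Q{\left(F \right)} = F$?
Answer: $-12 + \frac{18 \sqrt{458}}{229} \approx -10.318$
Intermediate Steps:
$d{\left(J,O \right)} = 1$ ($d{\left(J,O \right)} = \left(-1\right)^{2} = 1$)
$I = 36$
$\frac{I}{X{\left(17,13 \right)}} + \frac{Q{\left(-12 \right)}}{d{\left(8,17 \right)}} = \frac{36}{\sqrt{17^{2} + 13^{2}}} - \frac{12}{1} = \frac{36}{\sqrt{289 + 169}} - 12 = \frac{36}{\sqrt{458}} - 12 = 36 \frac{\sqrt{458}}{458} - 12 = \frac{18 \sqrt{458}}{229} - 12 = -12 + \frac{18 \sqrt{458}}{229}$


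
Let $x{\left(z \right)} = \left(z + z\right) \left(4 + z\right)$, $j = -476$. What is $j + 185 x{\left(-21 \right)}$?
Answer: $131614$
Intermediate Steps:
$x{\left(z \right)} = 2 z \left(4 + z\right)$
$j + 185 x{\left(-21 \right)} = -476 + 185 \cdot 2 \left(-21\right) \left(4 - 21\right) = -476 + 185 \cdot 2 \left(-21\right) \left(-17\right) = -476 + 185 \cdot 714 = -476 + 132090 = 131614$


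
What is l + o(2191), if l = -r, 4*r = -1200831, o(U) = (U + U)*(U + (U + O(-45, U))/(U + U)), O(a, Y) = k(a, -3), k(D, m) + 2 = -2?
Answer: 39613427/4 ≈ 9.9034e+6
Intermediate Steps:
k(D, m) = -4 (k(D, m) = -2 - 2 = -4)
O(a, Y) = -4
o(U) = 2*U*(U + (-4 + U)/(2*U)) (o(U) = (U + U)*(U + (U - 4)/(U + U)) = (2*U)*(U + (-4 + U)/((2*U))) = (2*U)*(U + (-4 + U)*(1/(2*U))) = (2*U)*(U + (-4 + U)/(2*U)) = 2*U*(U + (-4 + U)/(2*U)))
r = -1200831/4 (r = (1/4)*(-1200831) = -1200831/4 ≈ -3.0021e+5)
l = 1200831/4 (l = -1*(-1200831/4) = 1200831/4 ≈ 3.0021e+5)
l + o(2191) = 1200831/4 + (-4 + 2191 + 2*2191**2) = 1200831/4 + (-4 + 2191 + 2*4800481) = 1200831/4 + (-4 + 2191 + 9600962) = 1200831/4 + 9603149 = 39613427/4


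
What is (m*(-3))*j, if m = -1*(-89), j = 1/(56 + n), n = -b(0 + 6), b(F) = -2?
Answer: -267/58 ≈ -4.6034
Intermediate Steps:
n = 2 (n = -1*(-2) = 2)
j = 1/58 (j = 1/(56 + 2) = 1/58 ≈ 0.017241)
m = 89
(m*(-3))*j = (89*(-3))*(1/58) = -267*1/58 = -267/58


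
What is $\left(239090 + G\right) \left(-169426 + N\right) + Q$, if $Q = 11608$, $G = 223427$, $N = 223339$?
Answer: $24935690629$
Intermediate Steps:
$\left(239090 + G\right) \left(-169426 + N\right) + Q = \left(239090 + 223427\right) \left(-169426 + 223339\right) + 11608 = 462517 \cdot 53913 + 11608 = 24935679021 + 11608 = 24935690629$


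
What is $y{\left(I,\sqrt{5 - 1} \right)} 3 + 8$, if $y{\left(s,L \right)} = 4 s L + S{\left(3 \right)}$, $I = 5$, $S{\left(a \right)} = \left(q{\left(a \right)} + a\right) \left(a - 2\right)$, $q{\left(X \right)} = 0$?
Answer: $137$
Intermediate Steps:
$S{\left(a \right)} = a \left(-2 + a\right)$ ($S{\left(a \right)} = \left(0 + a\right) \left(a - 2\right) = a \left(-2 + a\right)$)
$y{\left(s,L \right)} = 3 + 4 L s$ ($y{\left(s,L \right)} = 4 s L + 3 \left(-2 + 3\right) = 4 L s + 3 \cdot 1 = 4 L s + 3 = 3 + 4 L s$)
$y{\left(I,\sqrt{5 - 1} \right)} 3 + 8 = \left(3 + 4 \sqrt{5 - 1} \cdot 5\right) 3 + 8 = \left(3 + 4 \sqrt{4} \cdot 5\right) 3 + 8 = \left(3 + 4 \cdot 2 \cdot 5\right) 3 + 8 = \left(3 + 40\right) 3 + 8 = 43 \cdot 3 + 8 = 129 + 8 = 137$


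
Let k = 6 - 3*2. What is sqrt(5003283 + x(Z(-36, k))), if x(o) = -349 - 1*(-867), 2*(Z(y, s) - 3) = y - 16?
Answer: sqrt(5003801) ≈ 2236.9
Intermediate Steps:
k = 0 (k = 6 - 6 = 0)
Z(y, s) = -5 + y/2 (Z(y, s) = 3 + (y - 16)/2 = 3 + (-16 + y)/2 = 3 + (-8 + y/2) = -5 + y/2)
x(o) = 518 (x(o) = -349 + 867 = 518)
sqrt(5003283 + x(Z(-36, k))) = sqrt(5003283 + 518) = sqrt(5003801)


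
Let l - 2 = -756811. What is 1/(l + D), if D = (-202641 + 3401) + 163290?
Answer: -1/792759 ≈ -1.2614e-6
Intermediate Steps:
l = -756809 (l = 2 - 756811 = -756809)
D = -35950 (D = -199240 + 163290 = -35950)
1/(l + D) = 1/(-756809 - 35950) = 1/(-792759) = -1/792759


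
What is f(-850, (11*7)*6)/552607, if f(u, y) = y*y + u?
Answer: 212594/552607 ≈ 0.38471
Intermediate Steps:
f(u, y) = u + y² (f(u, y) = y² + u = u + y²)
f(-850, (11*7)*6)/552607 = (-850 + ((11*7)*6)²)/552607 = (-850 + (77*6)²)*(1/552607) = (-850 + 462²)*(1/552607) = (-850 + 213444)*(1/552607) = 212594*(1/552607) = 212594/552607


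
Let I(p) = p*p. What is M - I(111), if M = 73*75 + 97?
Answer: -6749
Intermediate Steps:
I(p) = p²
M = 5572 (M = 5475 + 97 = 5572)
M - I(111) = 5572 - 1*111² = 5572 - 1*12321 = 5572 - 12321 = -6749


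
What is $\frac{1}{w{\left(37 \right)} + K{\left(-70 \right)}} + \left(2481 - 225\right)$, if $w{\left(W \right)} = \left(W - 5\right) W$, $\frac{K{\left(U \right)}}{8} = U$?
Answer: $\frac{1407745}{624} \approx 2256.0$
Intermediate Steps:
$K{\left(U \right)} = 8 U$
$w{\left(W \right)} = W \left(-5 + W\right)$ ($w{\left(W \right)} = \left(-5 + W\right) W = W \left(-5 + W\right)$)
$\frac{1}{w{\left(37 \right)} + K{\left(-70 \right)}} + \left(2481 - 225\right) = \frac{1}{37 \left(-5 + 37\right) + 8 \left(-70\right)} + \left(2481 - 225\right) = \frac{1}{37 \cdot 32 - 560} + 2256 = \frac{1}{1184 - 560} + 2256 = \frac{1}{624} + 2256 = \frac{1407745}{624}$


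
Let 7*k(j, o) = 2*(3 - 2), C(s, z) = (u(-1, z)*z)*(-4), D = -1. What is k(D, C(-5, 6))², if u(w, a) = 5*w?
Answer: 4/49 ≈ 0.081633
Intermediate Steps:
C(s, z) = 20*z (C(s, z) = ((5*(-1))*z)*(-4) = -5*z*(-4) = 20*z)
k(j, o) = 2/7 (k(j, o) = (2*(3 - 2))/7 = (2*1)/7 = (⅐)*2 = 2/7)
k(D, C(-5, 6))² = (2/7)² = 4/49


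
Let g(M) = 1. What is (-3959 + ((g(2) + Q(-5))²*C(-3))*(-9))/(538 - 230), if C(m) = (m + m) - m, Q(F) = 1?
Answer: -3851/308 ≈ -12.503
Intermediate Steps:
C(m) = m (C(m) = 2*m - m = m)
(-3959 + ((g(2) + Q(-5))²*C(-3))*(-9))/(538 - 230) = (-3959 + ((1 + 1)²*(-3))*(-9))/(538 - 230) = (-3959 + (2²*(-3))*(-9))/308 = (-3959 + (4*(-3))*(-9))*(1/308) = (-3959 - 12*(-9))*(1/308) = (-3959 + 108)*(1/308) = -3851*1/308 = -3851/308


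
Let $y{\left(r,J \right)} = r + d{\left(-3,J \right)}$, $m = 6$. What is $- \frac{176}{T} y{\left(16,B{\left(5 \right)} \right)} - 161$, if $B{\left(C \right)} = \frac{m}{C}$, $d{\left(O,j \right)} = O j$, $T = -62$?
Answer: $- \frac{629}{5} \approx -125.8$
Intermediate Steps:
$B{\left(C \right)} = \frac{6}{C}$
$y{\left(r,J \right)} = r - 3 J$
$- \frac{176}{T} y{\left(16,B{\left(5 \right)} \right)} - 161 = - \frac{176}{-62} \left(16 - 3 \cdot \frac{6}{5}\right) - 161 = \left(-176\right) \left(- \frac{1}{62}\right) \left(16 - 3 \cdot 6 \cdot \frac{1}{5}\right) - 161 = \frac{88 \left(16 - \frac{18}{5}\right)}{31} - 161 = \frac{88}{31} \cdot \frac{62}{5} - 161 = \frac{176}{5} - 161 = - \frac{629}{5}$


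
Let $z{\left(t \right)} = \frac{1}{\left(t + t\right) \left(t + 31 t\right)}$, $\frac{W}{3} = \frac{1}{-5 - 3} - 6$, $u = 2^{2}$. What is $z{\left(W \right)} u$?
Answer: $\frac{4}{21609} \approx 0.00018511$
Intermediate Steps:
$u = 4$
$W = - \frac{147}{8}$ ($W = 3 \left(\frac{1}{-5 - 3} - 6\right) = 3 \left(\frac{1}{-8} - 6\right) = 3 \left(- \frac{1}{8} - 6\right) = 3 \left(- \frac{49}{8}\right) = - \frac{147}{8} \approx -18.375$)
$z{\left(t \right)} = \frac{1}{64 t^{2}}$ ($z{\left(t \right)} = \frac{1}{2 t 32 t} = \frac{1}{64 t^{2}}$)
$z{\left(W \right)} u = \frac{1}{64 \cdot \frac{21609}{64}} \cdot 4 = \frac{1}{64} \cdot \frac{64}{21609} \cdot 4 = \frac{1}{21609} \cdot 4 = \frac{4}{21609}$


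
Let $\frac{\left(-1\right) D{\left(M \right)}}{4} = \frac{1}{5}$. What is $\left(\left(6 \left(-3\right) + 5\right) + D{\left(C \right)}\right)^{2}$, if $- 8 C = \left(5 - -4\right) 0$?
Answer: $\frac{4761}{25} \approx 190.44$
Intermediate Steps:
$C = 0$ ($C = - \frac{\left(5 - -4\right) 0}{8} = - \frac{\left(5 + 4\right) 0}{8} = - \frac{9 \cdot 0}{8} = \left(- \frac{1}{8}\right) 0 = 0$)
$D{\left(M \right)} = - \frac{4}{5}$
$\left(\left(6 \left(-3\right) + 5\right) + D{\left(C \right)}\right)^{2} = \left(\left(6 \left(-3\right) + 5\right) - \frac{4}{5}\right)^{2} = \left(\left(-18 + 5\right) - \frac{4}{5}\right)^{2} = \left(-13 - \frac{4}{5}\right)^{2} = \left(- \frac{69}{5}\right)^{2} = \frac{4761}{25}$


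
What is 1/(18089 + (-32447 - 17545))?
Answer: -1/31903 ≈ -3.1345e-5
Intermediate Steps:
1/(18089 + (-32447 - 17545)) = 1/(18089 - 49992) = 1/(-31903) = -1/31903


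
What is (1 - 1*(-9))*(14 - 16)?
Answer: -20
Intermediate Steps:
(1 - 1*(-9))*(14 - 16) = (1 + 9)*(-2) = 10*(-2) = -20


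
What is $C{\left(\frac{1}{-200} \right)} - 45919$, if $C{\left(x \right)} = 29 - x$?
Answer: $- \frac{9177999}{200} \approx -45890.0$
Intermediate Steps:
$C{\left(\frac{1}{-200} \right)} - 45919 = \left(29 - \frac{1}{-200}\right) - 45919 = \left(29 - - \frac{1}{200}\right) - 45919 = \left(29 + \frac{1}{200}\right) - 45919 = \frac{5801}{200} - 45919 = - \frac{9177999}{200}$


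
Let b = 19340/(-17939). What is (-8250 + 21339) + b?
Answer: 234784231/17939 ≈ 13088.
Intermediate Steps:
b = -19340/17939 (b = 19340*(-1/17939) = -19340/17939 ≈ -1.0781)
(-8250 + 21339) + b = (-8250 + 21339) - 19340/17939 = 13089 - 19340/17939 = 234784231/17939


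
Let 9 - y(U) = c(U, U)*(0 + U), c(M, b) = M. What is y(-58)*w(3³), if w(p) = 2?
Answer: -6710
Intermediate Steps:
y(U) = 9 - U² (y(U) = 9 - U*(0 + U) = 9 - U*U = 9 - U²)
y(-58)*w(3³) = (9 - 1*(-58)²)*2 = (9 - 1*3364)*2 = (9 - 3364)*2 = -3355*2 = -6710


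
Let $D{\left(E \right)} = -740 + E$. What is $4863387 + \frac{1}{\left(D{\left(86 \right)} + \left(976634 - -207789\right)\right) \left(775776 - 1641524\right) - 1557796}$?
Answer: $\frac{4984228559232081095}{1024847202008} \approx 4.8634 \cdot 10^{6}$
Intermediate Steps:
$4863387 + \frac{1}{\left(D{\left(86 \right)} + \left(976634 - -207789\right)\right) \left(775776 - 1641524\right) - 1557796} = 4863387 + \frac{1}{\left(\left(-740 + 86\right) + \left(976634 - -207789\right)\right) \left(775776 - 1641524\right) - 1557796} = 4863387 + \frac{1}{\left(-654 + \left(976634 + 207789\right)\right) \left(-865748\right) - 1557796} = 4863387 + \frac{1}{\left(-654 + 1184423\right) \left(-865748\right) - 1557796} = 4863387 + \frac{1}{1183769 \left(-865748\right) - 1557796} = 4863387 + \frac{1}{-1024845644212 - 1557796} = 4863387 + \frac{1}{-1024847202008} = 4863387 - \frac{1}{1024847202008} = \frac{4984228559232081095}{1024847202008}$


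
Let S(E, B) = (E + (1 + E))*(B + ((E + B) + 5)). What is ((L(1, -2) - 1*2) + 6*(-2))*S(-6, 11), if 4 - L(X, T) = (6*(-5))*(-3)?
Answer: 23100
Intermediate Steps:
L(X, T) = -86 (L(X, T) = 4 - 6*(-5)*(-3) = 4 - (-30)*(-3) = 4 - 1*90 = 4 - 90 = -86)
S(E, B) = (1 + 2*E)*(5 + E + 2*B) (S(E, B) = (1 + 2*E)*(B + ((B + E) + 5)) = (1 + 2*E)*(B + (5 + B + E)) = (1 + 2*E)*(5 + E + 2*B))
((L(1, -2) - 1*2) + 6*(-2))*S(-6, 11) = ((-86 - 1*2) + 6*(-2))*(5 + 2*11 + 2*(-6)² + 11*(-6) + 4*11*(-6)) = ((-86 - 2) - 12)*(5 + 22 + 2*36 - 66 - 264) = (-88 - 12)*(5 + 22 + 72 - 66 - 264) = -100*(-231) = 23100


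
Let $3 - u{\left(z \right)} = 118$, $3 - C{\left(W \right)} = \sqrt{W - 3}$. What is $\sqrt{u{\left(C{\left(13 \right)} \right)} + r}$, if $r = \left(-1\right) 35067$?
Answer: $7 i \sqrt{718} \approx 187.57 i$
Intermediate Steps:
$C{\left(W \right)} = 3 - \sqrt{-3 + W}$ ($C{\left(W \right)} = 3 - \sqrt{W - 3} = 3 - \sqrt{-3 + W}$)
$u{\left(z \right)} = -115$ ($u{\left(z \right)} = 3 - 118 = -115$)
$r = -35067$
$\sqrt{u{\left(C{\left(13 \right)} \right)} + r} = \sqrt{-115 - 35067} = \sqrt{-35182} = 7 i \sqrt{718}$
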